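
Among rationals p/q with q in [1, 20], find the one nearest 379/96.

Expand x = 379/96 as a continued fraction with the Euclidean algorithm:
  379 = 3*96 + 91, so a_0 = 3.
  96 = 1*91 + 5, so a_1 = 1.
  91 = 18*5 + 1, so a_2 = 18.
  5 = 5*1 + 0, so a_3 = 5.
so x = [3; 1, 18, 5].
Convergents (p_i = a_i*p_{i-1} + p_{i-2}, q_i = a_i*q_{i-1} + q_{i-2} with p_{-2}=0, p_{-1}=1, q_{-2}=1, q_{-1}=0), until the denominator exceeds 20:
  i=0: a_0=3, p_0 = 3*1 + 0 = 3, q_0 = 3*0 + 1 = 1.
  i=1: a_1=1, p_1 = 1*3 + 1 = 4, q_1 = 1*1 + 0 = 1.
  i=2: a_2=18, p_2 = 18*4 + 3 = 75, q_2 = 18*1 + 1 = 19.
  i=3: a_3=5, p_3 = 5*75 + 4 = 379, q_3 = 5*19 + 1 = 96.
q_3 = 96 > 20, so the last convergent with denominator <= 20 is p_2/q_2 = 75/19.
The closest fraction with denominator <= 20 is either p_2/q_2 or the intermediate fraction (k*p_2 + p_1)/(k*q_2 + q_1) with the largest k >= 1 whose denominator stays <= 20; these approach x as k grows, and every other convergent or intermediate fraction in range is farther away.
Largest k: floor((20 - q_1)/q_2) = floor((20 - 1)/19) = 1.
That gives (1*75 + 4)/(1*19 + 1) = 79/20.
Compare the errors: |x - 75/19| = |379*19 - 75*96|/(96*19) = 1/1824, and |x - 79/20| = |379*20 - 79*96|/(96*20) = 4/1920.
Cross-multiplying, 1*1920 = 1920 < 7296 = 4*1824, so 1/1824 is smaller: the convergent 75/19 is closer to x than 79/20.

75/19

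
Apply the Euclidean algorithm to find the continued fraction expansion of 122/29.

[4; 4, 1, 5]

Run the Euclidean algorithm on 122 and 29; the successive quotients are the partial quotients a_0, a_1, ... (each step inverts the fractional part left over by the previous one):
  122 = 4*29 + 6, so a_0 = 4.
  29 = 4*6 + 5, so a_1 = 4.
  6 = 1*5 + 1, so a_2 = 1.
  5 = 5*1 + 0, so a_3 = 5.
The remainder reaches 0 after 4 divisions, so the expansion has 4 partial quotients, read off in order.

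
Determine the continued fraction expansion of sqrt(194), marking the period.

[13; (1, 12, 1, 26)]

Write x_i = (sqrt(194) + m_i)/d_i with (m_0, d_0) = (0, 1). a_0 = floor(sqrt(194)) = 13, since 13^2 = 169 <= 194 < 196 = 14^2.
Iterate m_{i+1} = d_i*a_i - m_i, d_{i+1} = (194 - m_{i+1}^2)/d_i, a_{i+1} = floor((a_0 + m_{i+1})/d_{i+1}):
  m_1 = 1*13 - 0 = 13, d_1 = (194 - 13^2)/1 = 25/1 = 25, a_1 = floor((13 + 13)/25) = 1.
  m_2 = 25*1 - 13 = 12, d_2 = (194 - 12^2)/25 = 50/25 = 2, a_2 = floor((13 + 12)/2) = 12.
  m_3 = 2*12 - 12 = 12, d_3 = (194 - 12^2)/2 = 50/2 = 25, a_3 = floor((13 + 12)/25) = 1.
  m_4 = 25*1 - 12 = 13, d_4 = (194 - 13^2)/25 = 25/25 = 1, a_4 = floor((13 + 13)/1) = 26.
  m_5 = 1*26 - 13 = 13, d_5 = (194 - 13^2)/1 = 25/1 = 25: (m_5, d_5) = (m_1, d_1) = (13, 25), so from here the quotients repeat a_1, ..., a_4; the period length is 4.
Hence the expansion of sqrt(194) is a_0 = 13 followed by the repeating block 1, 12, 1, 26 (period 4).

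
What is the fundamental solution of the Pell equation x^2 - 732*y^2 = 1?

First expand sqrt(732) as a continued fraction. With x_i = (sqrt(732) + m_i)/d_i and (m_0, d_0) = (0, 1): a_0 = floor(sqrt(732)) = 27, since 27^2 = 729 <= 732 < 784 = 28^2.
Iterate m_{i+1} = d_i*a_i - m_i, d_{i+1} = (732 - m_{i+1}^2)/d_i, a_{i+1} = floor((a_0 + m_{i+1})/d_{i+1}):
  m_1 = 1*27 - 0 = 27, d_1 = (732 - 27^2)/1 = 3/1 = 3, a_1 = floor((27 + 27)/3) = 18.
  m_2 = 3*18 - 27 = 27, d_2 = (732 - 27^2)/3 = 3/3 = 1, a_2 = floor((27 + 27)/1) = 54.
  m_3 = 1*54 - 27 = 27, d_3 = (732 - 27^2)/1 = 3/1 = 3: (m_3, d_3) = (m_1, d_1) = (27, 3), so from here the quotients repeat a_1, a_2; the period length is 2.
So sqrt(732) = [27; (18, 54)] with period length k = 2.
k is even, so the fundamental solution of x^2 - 732y^2 = 1 is (p_{k-1}, q_{k-1}) = (p_1, q_1); compute convergents through index 1.
Convergents (p_i = a_i*p_{i-1} + p_{i-2}, q_i = a_i*q_{i-1} + q_{i-2} with p_{-2}=0, p_{-1}=1, q_{-2}=1, q_{-1}=0):
  i=0: a_0=27, p_0 = 27*1 + 0 = 27, q_0 = 27*0 + 1 = 1.
  i=1: a_1=18, p_1 = 18*27 + 1 = 487, q_1 = 18*1 + 0 = 18.
Check: 487^2 - 732*18^2 = 237169 - 237168 = 1, so (x, y) = (487, 18) solves the equation, and by the theorem it is the least positive solution.

(x, y) = (487, 18)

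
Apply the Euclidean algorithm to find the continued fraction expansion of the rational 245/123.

Run the Euclidean algorithm on 245 and 123; the successive quotients are the partial quotients a_0, a_1, ... (each step inverts the fractional part left over by the previous one):
  245 = 1*123 + 122, so a_0 = 1.
  123 = 1*122 + 1, so a_1 = 1.
  122 = 122*1 + 0, so a_2 = 122.
The remainder reaches 0 after 3 divisions, so the expansion has 3 partial quotients, read off in order.

[1; 1, 122]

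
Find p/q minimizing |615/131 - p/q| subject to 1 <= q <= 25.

108/23

Expand x = 615/131 as a continued fraction with the Euclidean algorithm:
  615 = 4*131 + 91, so a_0 = 4.
  131 = 1*91 + 40, so a_1 = 1.
  91 = 2*40 + 11, so a_2 = 2.
  40 = 3*11 + 7, so a_3 = 3.
  11 = 1*7 + 4, so a_4 = 1.
  7 = 1*4 + 3, so a_5 = 1.
  4 = 1*3 + 1, so a_6 = 1.
  3 = 3*1 + 0, so a_7 = 3.
so x = [4; 1, 2, 3, 1, 1, 1, 3].
Convergents (p_i = a_i*p_{i-1} + p_{i-2}, q_i = a_i*q_{i-1} + q_{i-2} with p_{-2}=0, p_{-1}=1, q_{-2}=1, q_{-1}=0), until the denominator exceeds 25:
  i=0: a_0=4, p_0 = 4*1 + 0 = 4, q_0 = 4*0 + 1 = 1.
  i=1: a_1=1, p_1 = 1*4 + 1 = 5, q_1 = 1*1 + 0 = 1.
  i=2: a_2=2, p_2 = 2*5 + 4 = 14, q_2 = 2*1 + 1 = 3.
  i=3: a_3=3, p_3 = 3*14 + 5 = 47, q_3 = 3*3 + 1 = 10.
  i=4: a_4=1, p_4 = 1*47 + 14 = 61, q_4 = 1*10 + 3 = 13.
  i=5: a_5=1, p_5 = 1*61 + 47 = 108, q_5 = 1*13 + 10 = 23.
  i=6: a_6=1, p_6 = 1*108 + 61 = 169, q_6 = 1*23 + 13 = 36.
q_6 = 36 > 25, so the last convergent with denominator <= 25 is p_5/q_5 = 108/23.
The closest fraction with denominator <= 25 is either p_5/q_5 or the intermediate fraction (k*p_5 + p_4)/(k*q_5 + q_4) with the largest k >= 1 whose denominator stays <= 25; these approach x as k grows, and every other convergent or intermediate fraction in range is farther away.
Largest k: floor((25 - q_4)/q_5) = floor((25 - 13)/23) = 0.
Since k = 0, no intermediate fraction beyond p_5/q_5 has denominator <= 25, so the convergent 108/23 is the closest (its error is |615*23 - 108*131|/(131*23) = 3/3013).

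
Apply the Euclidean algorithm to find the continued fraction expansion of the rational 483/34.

[14; 4, 1, 6]

Run the Euclidean algorithm on 483 and 34; the successive quotients are the partial quotients a_0, a_1, ... (each step inverts the fractional part left over by the previous one):
  483 = 14*34 + 7, so a_0 = 14.
  34 = 4*7 + 6, so a_1 = 4.
  7 = 1*6 + 1, so a_2 = 1.
  6 = 6*1 + 0, so a_3 = 6.
The remainder reaches 0 after 4 divisions, so the expansion has 4 partial quotients, read off in order.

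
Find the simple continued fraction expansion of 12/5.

Run the Euclidean algorithm on 12 and 5; the successive quotients are the partial quotients a_0, a_1, ... (each step inverts the fractional part left over by the previous one):
  12 = 2*5 + 2, so a_0 = 2.
  5 = 2*2 + 1, so a_1 = 2.
  2 = 2*1 + 0, so a_2 = 2.
The remainder reaches 0 after 3 divisions, so the expansion has 3 partial quotients, read off in order.

[2; 2, 2]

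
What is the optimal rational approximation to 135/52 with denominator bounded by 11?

Expand x = 135/52 as a continued fraction with the Euclidean algorithm:
  135 = 2*52 + 31, so a_0 = 2.
  52 = 1*31 + 21, so a_1 = 1.
  31 = 1*21 + 10, so a_2 = 1.
  21 = 2*10 + 1, so a_3 = 2.
  10 = 10*1 + 0, so a_4 = 10.
so x = [2; 1, 1, 2, 10].
Convergents (p_i = a_i*p_{i-1} + p_{i-2}, q_i = a_i*q_{i-1} + q_{i-2} with p_{-2}=0, p_{-1}=1, q_{-2}=1, q_{-1}=0), until the denominator exceeds 11:
  i=0: a_0=2, p_0 = 2*1 + 0 = 2, q_0 = 2*0 + 1 = 1.
  i=1: a_1=1, p_1 = 1*2 + 1 = 3, q_1 = 1*1 + 0 = 1.
  i=2: a_2=1, p_2 = 1*3 + 2 = 5, q_2 = 1*1 + 1 = 2.
  i=3: a_3=2, p_3 = 2*5 + 3 = 13, q_3 = 2*2 + 1 = 5.
  i=4: a_4=10, p_4 = 10*13 + 5 = 135, q_4 = 10*5 + 2 = 52.
q_4 = 52 > 11, so the last convergent with denominator <= 11 is p_3/q_3 = 13/5.
The closest fraction with denominator <= 11 is either p_3/q_3 or the intermediate fraction (k*p_3 + p_2)/(k*q_3 + q_2) with the largest k >= 1 whose denominator stays <= 11; these approach x as k grows, and every other convergent or intermediate fraction in range is farther away.
Largest k: floor((11 - q_2)/q_3) = floor((11 - 2)/5) = 1.
That gives (1*13 + 5)/(1*5 + 2) = 18/7.
Compare the errors: |x - 13/5| = |135*5 - 13*52|/(52*5) = 1/260, and |x - 18/7| = |135*7 - 18*52|/(52*7) = 9/364.
Cross-multiplying, 1*364 = 364 < 2340 = 9*260, so 1/260 is smaller: the convergent 13/5 is closer to x than 18/7.

13/5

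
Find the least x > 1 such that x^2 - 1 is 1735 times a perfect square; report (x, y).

(x, y) = (3124, 75)

First expand sqrt(1735) as a continued fraction. With x_i = (sqrt(1735) + m_i)/d_i and (m_0, d_0) = (0, 1): a_0 = floor(sqrt(1735)) = 41, since 41^2 = 1681 <= 1735 < 1764 = 42^2.
Iterate m_{i+1} = d_i*a_i - m_i, d_{i+1} = (1735 - m_{i+1}^2)/d_i, a_{i+1} = floor((a_0 + m_{i+1})/d_{i+1}):
  m_1 = 1*41 - 0 = 41, d_1 = (1735 - 41^2)/1 = 54/1 = 54, a_1 = floor((41 + 41)/54) = 1.
  m_2 = 54*1 - 41 = 13, d_2 = (1735 - 13^2)/54 = 1566/54 = 29, a_2 = floor((41 + 13)/29) = 1.
  m_3 = 29*1 - 13 = 16, d_3 = (1735 - 16^2)/29 = 1479/29 = 51, a_3 = floor((41 + 16)/51) = 1.
  m_4 = 51*1 - 16 = 35, d_4 = (1735 - 35^2)/51 = 510/51 = 10, a_4 = floor((41 + 35)/10) = 7.
  m_5 = 10*7 - 35 = 35, d_5 = (1735 - 35^2)/10 = 510/10 = 51, a_5 = floor((41 + 35)/51) = 1.
  m_6 = 51*1 - 35 = 16, d_6 = (1735 - 16^2)/51 = 1479/51 = 29, a_6 = floor((41 + 16)/29) = 1.
  m_7 = 29*1 - 16 = 13, d_7 = (1735 - 13^2)/29 = 1566/29 = 54, a_7 = floor((41 + 13)/54) = 1.
  m_8 = 54*1 - 13 = 41, d_8 = (1735 - 41^2)/54 = 54/54 = 1, a_8 = floor((41 + 41)/1) = 82.
  m_9 = 1*82 - 41 = 41, d_9 = (1735 - 41^2)/1 = 54/1 = 54: (m_9, d_9) = (m_1, d_1) = (41, 54), so from here the quotients repeat a_1, ..., a_8; the period length is 8.
So sqrt(1735) = [41; (1, 1, 1, 7, 1, 1, 1, 82)] with period length k = 8.
k is even, so the fundamental solution of x^2 - 1735y^2 = 1 is (p_{k-1}, q_{k-1}) = (p_7, q_7); compute convergents through index 7.
Convergents (p_i = a_i*p_{i-1} + p_{i-2}, q_i = a_i*q_{i-1} + q_{i-2} with p_{-2}=0, p_{-1}=1, q_{-2}=1, q_{-1}=0):
  i=0: a_0=41, p_0 = 41*1 + 0 = 41, q_0 = 41*0 + 1 = 1.
  i=1: a_1=1, p_1 = 1*41 + 1 = 42, q_1 = 1*1 + 0 = 1.
  i=2: a_2=1, p_2 = 1*42 + 41 = 83, q_2 = 1*1 + 1 = 2.
  i=3: a_3=1, p_3 = 1*83 + 42 = 125, q_3 = 1*2 + 1 = 3.
  i=4: a_4=7, p_4 = 7*125 + 83 = 958, q_4 = 7*3 + 2 = 23.
  i=5: a_5=1, p_5 = 1*958 + 125 = 1083, q_5 = 1*23 + 3 = 26.
  i=6: a_6=1, p_6 = 1*1083 + 958 = 2041, q_6 = 1*26 + 23 = 49.
  i=7: a_7=1, p_7 = 1*2041 + 1083 = 3124, q_7 = 1*49 + 26 = 75.
Check: 3124^2 - 1735*75^2 = 9759376 - 9759375 = 1, so (x, y) = (3124, 75) solves the equation, and by the theorem it is the least positive solution.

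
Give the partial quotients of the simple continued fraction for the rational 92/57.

Run the Euclidean algorithm on 92 and 57; the successive quotients are the partial quotients a_0, a_1, ... (each step inverts the fractional part left over by the previous one):
  92 = 1*57 + 35, so a_0 = 1.
  57 = 1*35 + 22, so a_1 = 1.
  35 = 1*22 + 13, so a_2 = 1.
  22 = 1*13 + 9, so a_3 = 1.
  13 = 1*9 + 4, so a_4 = 1.
  9 = 2*4 + 1, so a_5 = 2.
  4 = 4*1 + 0, so a_6 = 4.
The remainder reaches 0 after 7 divisions, so the expansion has 7 partial quotients, read off in order.

[1; 1, 1, 1, 1, 2, 4]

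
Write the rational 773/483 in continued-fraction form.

Run the Euclidean algorithm on 773 and 483; the successive quotients are the partial quotients a_0, a_1, ... (each step inverts the fractional part left over by the previous one):
  773 = 1*483 + 290, so a_0 = 1.
  483 = 1*290 + 193, so a_1 = 1.
  290 = 1*193 + 97, so a_2 = 1.
  193 = 1*97 + 96, so a_3 = 1.
  97 = 1*96 + 1, so a_4 = 1.
  96 = 96*1 + 0, so a_5 = 96.
The remainder reaches 0 after 6 divisions, so the expansion has 6 partial quotients, read off in order.

[1; 1, 1, 1, 1, 96]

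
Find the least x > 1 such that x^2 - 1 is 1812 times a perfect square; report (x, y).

(x, y) = (1653751, 38850)

First expand sqrt(1812) as a continued fraction. With x_i = (sqrt(1812) + m_i)/d_i and (m_0, d_0) = (0, 1): a_0 = floor(sqrt(1812)) = 42, since 42^2 = 1764 <= 1812 < 1849 = 43^2.
Iterate m_{i+1} = d_i*a_i - m_i, d_{i+1} = (1812 - m_{i+1}^2)/d_i, a_{i+1} = floor((a_0 + m_{i+1})/d_{i+1}):
  m_1 = 1*42 - 0 = 42, d_1 = (1812 - 42^2)/1 = 48/1 = 48, a_1 = floor((42 + 42)/48) = 1.
  m_2 = 48*1 - 42 = 6, d_2 = (1812 - 6^2)/48 = 1776/48 = 37, a_2 = floor((42 + 6)/37) = 1.
  m_3 = 37*1 - 6 = 31, d_3 = (1812 - 31^2)/37 = 851/37 = 23, a_3 = floor((42 + 31)/23) = 3.
  m_4 = 23*3 - 31 = 38, d_4 = (1812 - 38^2)/23 = 368/23 = 16, a_4 = floor((42 + 38)/16) = 5.
  m_5 = 16*5 - 38 = 42, d_5 = (1812 - 42^2)/16 = 48/16 = 3, a_5 = floor((42 + 42)/3) = 28.
  m_6 = 3*28 - 42 = 42, d_6 = (1812 - 42^2)/3 = 48/3 = 16, a_6 = floor((42 + 42)/16) = 5.
  m_7 = 16*5 - 42 = 38, d_7 = (1812 - 38^2)/16 = 368/16 = 23, a_7 = floor((42 + 38)/23) = 3.
  m_8 = 23*3 - 38 = 31, d_8 = (1812 - 31^2)/23 = 851/23 = 37, a_8 = floor((42 + 31)/37) = 1.
  m_9 = 37*1 - 31 = 6, d_9 = (1812 - 6^2)/37 = 1776/37 = 48, a_9 = floor((42 + 6)/48) = 1.
  m_10 = 48*1 - 6 = 42, d_10 = (1812 - 42^2)/48 = 48/48 = 1, a_10 = floor((42 + 42)/1) = 84.
  m_11 = 1*84 - 42 = 42, d_11 = (1812 - 42^2)/1 = 48/1 = 48: (m_11, d_11) = (m_1, d_1) = (42, 48), so from here the quotients repeat a_1, ..., a_10; the period length is 10.
So sqrt(1812) = [42; (1, 1, 3, 5, 28, 5, 3, 1, 1, 84)] with period length k = 10.
k is even, so the fundamental solution of x^2 - 1812y^2 = 1 is (p_{k-1}, q_{k-1}) = (p_9, q_9); compute convergents through index 9.
Convergents (p_i = a_i*p_{i-1} + p_{i-2}, q_i = a_i*q_{i-1} + q_{i-2} with p_{-2}=0, p_{-1}=1, q_{-2}=1, q_{-1}=0):
  i=0: a_0=42, p_0 = 42*1 + 0 = 42, q_0 = 42*0 + 1 = 1.
  i=1: a_1=1, p_1 = 1*42 + 1 = 43, q_1 = 1*1 + 0 = 1.
  i=2: a_2=1, p_2 = 1*43 + 42 = 85, q_2 = 1*1 + 1 = 2.
  i=3: a_3=3, p_3 = 3*85 + 43 = 298, q_3 = 3*2 + 1 = 7.
  i=4: a_4=5, p_4 = 5*298 + 85 = 1575, q_4 = 5*7 + 2 = 37.
  i=5: a_5=28, p_5 = 28*1575 + 298 = 44398, q_5 = 28*37 + 7 = 1043.
  i=6: a_6=5, p_6 = 5*44398 + 1575 = 223565, q_6 = 5*1043 + 37 = 5252.
  i=7: a_7=3, p_7 = 3*223565 + 44398 = 715093, q_7 = 3*5252 + 1043 = 16799.
  i=8: a_8=1, p_8 = 1*715093 + 223565 = 938658, q_8 = 1*16799 + 5252 = 22051.
  i=9: a_9=1, p_9 = 1*938658 + 715093 = 1653751, q_9 = 1*22051 + 16799 = 38850.
Check: 1653751^2 - 1812*38850^2 = 2734892370001 - 2734892370000 = 1, so (x, y) = (1653751, 38850) solves the equation, and by the theorem it is the least positive solution.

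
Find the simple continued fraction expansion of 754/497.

Run the Euclidean algorithm on 754 and 497; the successive quotients are the partial quotients a_0, a_1, ... (each step inverts the fractional part left over by the previous one):
  754 = 1*497 + 257, so a_0 = 1.
  497 = 1*257 + 240, so a_1 = 1.
  257 = 1*240 + 17, so a_2 = 1.
  240 = 14*17 + 2, so a_3 = 14.
  17 = 8*2 + 1, so a_4 = 8.
  2 = 2*1 + 0, so a_5 = 2.
The remainder reaches 0 after 6 divisions, so the expansion has 6 partial quotients, read off in order.

[1; 1, 1, 14, 8, 2]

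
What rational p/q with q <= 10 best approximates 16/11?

Expand x = 16/11 as a continued fraction with the Euclidean algorithm:
  16 = 1*11 + 5, so a_0 = 1.
  11 = 2*5 + 1, so a_1 = 2.
  5 = 5*1 + 0, so a_2 = 5.
so x = [1; 2, 5].
Convergents (p_i = a_i*p_{i-1} + p_{i-2}, q_i = a_i*q_{i-1} + q_{i-2} with p_{-2}=0, p_{-1}=1, q_{-2}=1, q_{-1}=0), until the denominator exceeds 10:
  i=0: a_0=1, p_0 = 1*1 + 0 = 1, q_0 = 1*0 + 1 = 1.
  i=1: a_1=2, p_1 = 2*1 + 1 = 3, q_1 = 2*1 + 0 = 2.
  i=2: a_2=5, p_2 = 5*3 + 1 = 16, q_2 = 5*2 + 1 = 11.
q_2 = 11 > 10, so the last convergent with denominator <= 10 is p_1/q_1 = 3/2.
The closest fraction with denominator <= 10 is either p_1/q_1 or the intermediate fraction (k*p_1 + p_0)/(k*q_1 + q_0) with the largest k >= 1 whose denominator stays <= 10; these approach x as k grows, and every other convergent or intermediate fraction in range is farther away.
Largest k: floor((10 - q_0)/q_1) = floor((10 - 1)/2) = 4.
That gives (4*3 + 1)/(4*2 + 1) = 13/9.
Compare the errors: |x - 3/2| = |16*2 - 3*11|/(11*2) = 1/22, and |x - 13/9| = |16*9 - 13*11|/(11*9) = 1/99.
Cross-multiplying, 1*22 = 22 < 99 = 1*99, so 1/99 is smaller: the intermediate fraction 13/9 is closer to x than 3/2.

13/9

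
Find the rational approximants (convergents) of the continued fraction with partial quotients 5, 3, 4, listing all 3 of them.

Using the convergent recurrence p_i = a_i*p_{i-1} + p_{i-2}, q_i = a_i*q_{i-1} + q_{i-2} with p_{-2}=0, p_{-1}=1, q_{-2}=1, q_{-1}=0:
  i=0: a_0=5, p_0 = 5*1 + 0 = 5, q_0 = 5*0 + 1 = 1.
  i=1: a_1=3, p_1 = 3*5 + 1 = 16, q_1 = 3*1 + 0 = 3.
  i=2: a_2=4, p_2 = 4*16 + 5 = 69, q_2 = 4*3 + 1 = 13.

5/1, 16/3, 69/13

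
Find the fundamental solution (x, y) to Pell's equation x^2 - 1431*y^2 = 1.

First expand sqrt(1431) as a continued fraction. With x_i = (sqrt(1431) + m_i)/d_i and (m_0, d_0) = (0, 1): a_0 = floor(sqrt(1431)) = 37, since 37^2 = 1369 <= 1431 < 1444 = 38^2.
Iterate m_{i+1} = d_i*a_i - m_i, d_{i+1} = (1431 - m_{i+1}^2)/d_i, a_{i+1} = floor((a_0 + m_{i+1})/d_{i+1}):
  m_1 = 1*37 - 0 = 37, d_1 = (1431 - 37^2)/1 = 62/1 = 62, a_1 = floor((37 + 37)/62) = 1.
  m_2 = 62*1 - 37 = 25, d_2 = (1431 - 25^2)/62 = 806/62 = 13, a_2 = floor((37 + 25)/13) = 4.
  m_3 = 13*4 - 25 = 27, d_3 = (1431 - 27^2)/13 = 702/13 = 54, a_3 = floor((37 + 27)/54) = 1.
  m_4 = 54*1 - 27 = 27, d_4 = (1431 - 27^2)/54 = 702/54 = 13, a_4 = floor((37 + 27)/13) = 4.
  m_5 = 13*4 - 27 = 25, d_5 = (1431 - 25^2)/13 = 806/13 = 62, a_5 = floor((37 + 25)/62) = 1.
  m_6 = 62*1 - 25 = 37, d_6 = (1431 - 37^2)/62 = 62/62 = 1, a_6 = floor((37 + 37)/1) = 74.
  m_7 = 1*74 - 37 = 37, d_7 = (1431 - 37^2)/1 = 62/1 = 62: (m_7, d_7) = (m_1, d_1) = (37, 62), so from here the quotients repeat a_1, ..., a_6; the period length is 6.
So sqrt(1431) = [37; (1, 4, 1, 4, 1, 74)] with period length k = 6.
k is even, so the fundamental solution of x^2 - 1431y^2 = 1 is (p_{k-1}, q_{k-1}) = (p_5, q_5); compute convergents through index 5.
Convergents (p_i = a_i*p_{i-1} + p_{i-2}, q_i = a_i*q_{i-1} + q_{i-2} with p_{-2}=0, p_{-1}=1, q_{-2}=1, q_{-1}=0):
  i=0: a_0=37, p_0 = 37*1 + 0 = 37, q_0 = 37*0 + 1 = 1.
  i=1: a_1=1, p_1 = 1*37 + 1 = 38, q_1 = 1*1 + 0 = 1.
  i=2: a_2=4, p_2 = 4*38 + 37 = 189, q_2 = 4*1 + 1 = 5.
  i=3: a_3=1, p_3 = 1*189 + 38 = 227, q_3 = 1*5 + 1 = 6.
  i=4: a_4=4, p_4 = 4*227 + 189 = 1097, q_4 = 4*6 + 5 = 29.
  i=5: a_5=1, p_5 = 1*1097 + 227 = 1324, q_5 = 1*29 + 6 = 35.
Check: 1324^2 - 1431*35^2 = 1752976 - 1752975 = 1, so (x, y) = (1324, 35) solves the equation, and by the theorem it is the least positive solution.

(x, y) = (1324, 35)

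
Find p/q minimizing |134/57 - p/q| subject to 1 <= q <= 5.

7/3

Expand x = 134/57 as a continued fraction with the Euclidean algorithm:
  134 = 2*57 + 20, so a_0 = 2.
  57 = 2*20 + 17, so a_1 = 2.
  20 = 1*17 + 3, so a_2 = 1.
  17 = 5*3 + 2, so a_3 = 5.
  3 = 1*2 + 1, so a_4 = 1.
  2 = 2*1 + 0, so a_5 = 2.
so x = [2; 2, 1, 5, 1, 2].
Convergents (p_i = a_i*p_{i-1} + p_{i-2}, q_i = a_i*q_{i-1} + q_{i-2} with p_{-2}=0, p_{-1}=1, q_{-2}=1, q_{-1}=0), until the denominator exceeds 5:
  i=0: a_0=2, p_0 = 2*1 + 0 = 2, q_0 = 2*0 + 1 = 1.
  i=1: a_1=2, p_1 = 2*2 + 1 = 5, q_1 = 2*1 + 0 = 2.
  i=2: a_2=1, p_2 = 1*5 + 2 = 7, q_2 = 1*2 + 1 = 3.
  i=3: a_3=5, p_3 = 5*7 + 5 = 40, q_3 = 5*3 + 2 = 17.
q_3 = 17 > 5, so the last convergent with denominator <= 5 is p_2/q_2 = 7/3.
The closest fraction with denominator <= 5 is either p_2/q_2 or the intermediate fraction (k*p_2 + p_1)/(k*q_2 + q_1) with the largest k >= 1 whose denominator stays <= 5; these approach x as k grows, and every other convergent or intermediate fraction in range is farther away.
Largest k: floor((5 - q_1)/q_2) = floor((5 - 2)/3) = 1.
That gives (1*7 + 5)/(1*3 + 2) = 12/5.
Compare the errors: |x - 7/3| = |134*3 - 7*57|/(57*3) = 3/171, and |x - 12/5| = |134*5 - 12*57|/(57*5) = 14/285.
Cross-multiplying, 3*285 = 855 < 2394 = 14*171, so 3/171 is smaller: the convergent 7/3 is closer to x than 12/5.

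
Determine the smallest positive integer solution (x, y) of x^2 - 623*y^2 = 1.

First expand sqrt(623) as a continued fraction. With x_i = (sqrt(623) + m_i)/d_i and (m_0, d_0) = (0, 1): a_0 = floor(sqrt(623)) = 24, since 24^2 = 576 <= 623 < 625 = 25^2.
Iterate m_{i+1} = d_i*a_i - m_i, d_{i+1} = (623 - m_{i+1}^2)/d_i, a_{i+1} = floor((a_0 + m_{i+1})/d_{i+1}):
  m_1 = 1*24 - 0 = 24, d_1 = (623 - 24^2)/1 = 47/1 = 47, a_1 = floor((24 + 24)/47) = 1.
  m_2 = 47*1 - 24 = 23, d_2 = (623 - 23^2)/47 = 94/47 = 2, a_2 = floor((24 + 23)/2) = 23.
  m_3 = 2*23 - 23 = 23, d_3 = (623 - 23^2)/2 = 94/2 = 47, a_3 = floor((24 + 23)/47) = 1.
  m_4 = 47*1 - 23 = 24, d_4 = (623 - 24^2)/47 = 47/47 = 1, a_4 = floor((24 + 24)/1) = 48.
  m_5 = 1*48 - 24 = 24, d_5 = (623 - 24^2)/1 = 47/1 = 47: (m_5, d_5) = (m_1, d_1) = (24, 47), so from here the quotients repeat a_1, ..., a_4; the period length is 4.
So sqrt(623) = [24; (1, 23, 1, 48)] with period length k = 4.
k is even, so the fundamental solution of x^2 - 623y^2 = 1 is (p_{k-1}, q_{k-1}) = (p_3, q_3); compute convergents through index 3.
Convergents (p_i = a_i*p_{i-1} + p_{i-2}, q_i = a_i*q_{i-1} + q_{i-2} with p_{-2}=0, p_{-1}=1, q_{-2}=1, q_{-1}=0):
  i=0: a_0=24, p_0 = 24*1 + 0 = 24, q_0 = 24*0 + 1 = 1.
  i=1: a_1=1, p_1 = 1*24 + 1 = 25, q_1 = 1*1 + 0 = 1.
  i=2: a_2=23, p_2 = 23*25 + 24 = 599, q_2 = 23*1 + 1 = 24.
  i=3: a_3=1, p_3 = 1*599 + 25 = 624, q_3 = 1*24 + 1 = 25.
Check: 624^2 - 623*25^2 = 389376 - 389375 = 1, so (x, y) = (624, 25) solves the equation, and by the theorem it is the least positive solution.

(x, y) = (624, 25)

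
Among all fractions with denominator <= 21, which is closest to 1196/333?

Expand x = 1196/333 as a continued fraction with the Euclidean algorithm:
  1196 = 3*333 + 197, so a_0 = 3.
  333 = 1*197 + 136, so a_1 = 1.
  197 = 1*136 + 61, so a_2 = 1.
  136 = 2*61 + 14, so a_3 = 2.
  61 = 4*14 + 5, so a_4 = 4.
  14 = 2*5 + 4, so a_5 = 2.
  5 = 1*4 + 1, so a_6 = 1.
  4 = 4*1 + 0, so a_7 = 4.
so x = [3; 1, 1, 2, 4, 2, 1, 4].
Convergents (p_i = a_i*p_{i-1} + p_{i-2}, q_i = a_i*q_{i-1} + q_{i-2} with p_{-2}=0, p_{-1}=1, q_{-2}=1, q_{-1}=0), until the denominator exceeds 21:
  i=0: a_0=3, p_0 = 3*1 + 0 = 3, q_0 = 3*0 + 1 = 1.
  i=1: a_1=1, p_1 = 1*3 + 1 = 4, q_1 = 1*1 + 0 = 1.
  i=2: a_2=1, p_2 = 1*4 + 3 = 7, q_2 = 1*1 + 1 = 2.
  i=3: a_3=2, p_3 = 2*7 + 4 = 18, q_3 = 2*2 + 1 = 5.
  i=4: a_4=4, p_4 = 4*18 + 7 = 79, q_4 = 4*5 + 2 = 22.
q_4 = 22 > 21, so the last convergent with denominator <= 21 is p_3/q_3 = 18/5.
The closest fraction with denominator <= 21 is either p_3/q_3 or the intermediate fraction (k*p_3 + p_2)/(k*q_3 + q_2) with the largest k >= 1 whose denominator stays <= 21; these approach x as k grows, and every other convergent or intermediate fraction in range is farther away.
Largest k: floor((21 - q_2)/q_3) = floor((21 - 2)/5) = 3.
That gives (3*18 + 7)/(3*5 + 2) = 61/17.
Compare the errors: |x - 18/5| = |1196*5 - 18*333|/(333*5) = 14/1665, and |x - 61/17| = |1196*17 - 61*333|/(333*17) = 19/5661.
Cross-multiplying, 19*1665 = 31635 < 79254 = 14*5661, so 19/5661 is smaller: the intermediate fraction 61/17 is closer to x than 18/5.

61/17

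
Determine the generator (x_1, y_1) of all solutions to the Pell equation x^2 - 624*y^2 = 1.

First expand sqrt(624) as a continued fraction. With x_i = (sqrt(624) + m_i)/d_i and (m_0, d_0) = (0, 1): a_0 = floor(sqrt(624)) = 24, since 24^2 = 576 <= 624 < 625 = 25^2.
Iterate m_{i+1} = d_i*a_i - m_i, d_{i+1} = (624 - m_{i+1}^2)/d_i, a_{i+1} = floor((a_0 + m_{i+1})/d_{i+1}):
  m_1 = 1*24 - 0 = 24, d_1 = (624 - 24^2)/1 = 48/1 = 48, a_1 = floor((24 + 24)/48) = 1.
  m_2 = 48*1 - 24 = 24, d_2 = (624 - 24^2)/48 = 48/48 = 1, a_2 = floor((24 + 24)/1) = 48.
  m_3 = 1*48 - 24 = 24, d_3 = (624 - 24^2)/1 = 48/1 = 48: (m_3, d_3) = (m_1, d_1) = (24, 48), so from here the quotients repeat a_1, a_2; the period length is 2.
So sqrt(624) = [24; (1, 48)] with period length k = 2.
k is even, so the fundamental solution of x^2 - 624y^2 = 1 is (p_{k-1}, q_{k-1}) = (p_1, q_1); compute convergents through index 1.
Convergents (p_i = a_i*p_{i-1} + p_{i-2}, q_i = a_i*q_{i-1} + q_{i-2} with p_{-2}=0, p_{-1}=1, q_{-2}=1, q_{-1}=0):
  i=0: a_0=24, p_0 = 24*1 + 0 = 24, q_0 = 24*0 + 1 = 1.
  i=1: a_1=1, p_1 = 1*24 + 1 = 25, q_1 = 1*1 + 0 = 1.
Check: 25^2 - 624*1^2 = 625 - 624 = 1, so (x, y) = (25, 1) solves the equation, and by the theorem it is the least positive solution.

(x, y) = (25, 1)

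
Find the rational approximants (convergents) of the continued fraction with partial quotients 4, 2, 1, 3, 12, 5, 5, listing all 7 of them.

4/1, 9/2, 13/3, 48/11, 589/135, 2993/686, 15554/3565

Using the convergent recurrence p_i = a_i*p_{i-1} + p_{i-2}, q_i = a_i*q_{i-1} + q_{i-2} with p_{-2}=0, p_{-1}=1, q_{-2}=1, q_{-1}=0:
  i=0: a_0=4, p_0 = 4*1 + 0 = 4, q_0 = 4*0 + 1 = 1.
  i=1: a_1=2, p_1 = 2*4 + 1 = 9, q_1 = 2*1 + 0 = 2.
  i=2: a_2=1, p_2 = 1*9 + 4 = 13, q_2 = 1*2 + 1 = 3.
  i=3: a_3=3, p_3 = 3*13 + 9 = 48, q_3 = 3*3 + 2 = 11.
  i=4: a_4=12, p_4 = 12*48 + 13 = 589, q_4 = 12*11 + 3 = 135.
  i=5: a_5=5, p_5 = 5*589 + 48 = 2993, q_5 = 5*135 + 11 = 686.
  i=6: a_6=5, p_6 = 5*2993 + 589 = 15554, q_6 = 5*686 + 135 = 3565.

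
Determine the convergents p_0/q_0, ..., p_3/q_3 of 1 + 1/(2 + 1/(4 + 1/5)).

Using the convergent recurrence p_i = a_i*p_{i-1} + p_{i-2}, q_i = a_i*q_{i-1} + q_{i-2} with p_{-2}=0, p_{-1}=1, q_{-2}=1, q_{-1}=0:
  i=0: a_0=1, p_0 = 1*1 + 0 = 1, q_0 = 1*0 + 1 = 1.
  i=1: a_1=2, p_1 = 2*1 + 1 = 3, q_1 = 2*1 + 0 = 2.
  i=2: a_2=4, p_2 = 4*3 + 1 = 13, q_2 = 4*2 + 1 = 9.
  i=3: a_3=5, p_3 = 5*13 + 3 = 68, q_3 = 5*9 + 2 = 47.

1/1, 3/2, 13/9, 68/47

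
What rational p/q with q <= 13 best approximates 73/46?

Expand x = 73/46 as a continued fraction with the Euclidean algorithm:
  73 = 1*46 + 27, so a_0 = 1.
  46 = 1*27 + 19, so a_1 = 1.
  27 = 1*19 + 8, so a_2 = 1.
  19 = 2*8 + 3, so a_3 = 2.
  8 = 2*3 + 2, so a_4 = 2.
  3 = 1*2 + 1, so a_5 = 1.
  2 = 2*1 + 0, so a_6 = 2.
so x = [1; 1, 1, 2, 2, 1, 2].
Convergents (p_i = a_i*p_{i-1} + p_{i-2}, q_i = a_i*q_{i-1} + q_{i-2} with p_{-2}=0, p_{-1}=1, q_{-2}=1, q_{-1}=0), until the denominator exceeds 13:
  i=0: a_0=1, p_0 = 1*1 + 0 = 1, q_0 = 1*0 + 1 = 1.
  i=1: a_1=1, p_1 = 1*1 + 1 = 2, q_1 = 1*1 + 0 = 1.
  i=2: a_2=1, p_2 = 1*2 + 1 = 3, q_2 = 1*1 + 1 = 2.
  i=3: a_3=2, p_3 = 2*3 + 2 = 8, q_3 = 2*2 + 1 = 5.
  i=4: a_4=2, p_4 = 2*8 + 3 = 19, q_4 = 2*5 + 2 = 12.
  i=5: a_5=1, p_5 = 1*19 + 8 = 27, q_5 = 1*12 + 5 = 17.
q_5 = 17 > 13, so the last convergent with denominator <= 13 is p_4/q_4 = 19/12.
The closest fraction with denominator <= 13 is either p_4/q_4 or the intermediate fraction (k*p_4 + p_3)/(k*q_4 + q_3) with the largest k >= 1 whose denominator stays <= 13; these approach x as k grows, and every other convergent or intermediate fraction in range is farther away.
Largest k: floor((13 - q_3)/q_4) = floor((13 - 5)/12) = 0.
Since k = 0, no intermediate fraction beyond p_4/q_4 has denominator <= 13, so the convergent 19/12 is the closest (its error is |73*12 - 19*46|/(46*12) = 2/552).

19/12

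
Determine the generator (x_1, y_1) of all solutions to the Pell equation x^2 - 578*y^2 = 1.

First expand sqrt(578) as a continued fraction. With x_i = (sqrt(578) + m_i)/d_i and (m_0, d_0) = (0, 1): a_0 = floor(sqrt(578)) = 24, since 24^2 = 576 <= 578 < 625 = 25^2.
Iterate m_{i+1} = d_i*a_i - m_i, d_{i+1} = (578 - m_{i+1}^2)/d_i, a_{i+1} = floor((a_0 + m_{i+1})/d_{i+1}):
  m_1 = 1*24 - 0 = 24, d_1 = (578 - 24^2)/1 = 2/1 = 2, a_1 = floor((24 + 24)/2) = 24.
  m_2 = 2*24 - 24 = 24, d_2 = (578 - 24^2)/2 = 2/2 = 1, a_2 = floor((24 + 24)/1) = 48.
  m_3 = 1*48 - 24 = 24, d_3 = (578 - 24^2)/1 = 2/1 = 2: (m_3, d_3) = (m_1, d_1) = (24, 2), so from here the quotients repeat a_1, a_2; the period length is 2.
So sqrt(578) = [24; (24, 48)] with period length k = 2.
k is even, so the fundamental solution of x^2 - 578y^2 = 1 is (p_{k-1}, q_{k-1}) = (p_1, q_1); compute convergents through index 1.
Convergents (p_i = a_i*p_{i-1} + p_{i-2}, q_i = a_i*q_{i-1} + q_{i-2} with p_{-2}=0, p_{-1}=1, q_{-2}=1, q_{-1}=0):
  i=0: a_0=24, p_0 = 24*1 + 0 = 24, q_0 = 24*0 + 1 = 1.
  i=1: a_1=24, p_1 = 24*24 + 1 = 577, q_1 = 24*1 + 0 = 24.
Check: 577^2 - 578*24^2 = 332929 - 332928 = 1, so (x, y) = (577, 24) solves the equation, and by the theorem it is the least positive solution.

(x, y) = (577, 24)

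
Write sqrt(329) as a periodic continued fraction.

Write x_i = (sqrt(329) + m_i)/d_i with (m_0, d_0) = (0, 1). a_0 = floor(sqrt(329)) = 18, since 18^2 = 324 <= 329 < 361 = 19^2.
Iterate m_{i+1} = d_i*a_i - m_i, d_{i+1} = (329 - m_{i+1}^2)/d_i, a_{i+1} = floor((a_0 + m_{i+1})/d_{i+1}):
  m_1 = 1*18 - 0 = 18, d_1 = (329 - 18^2)/1 = 5/1 = 5, a_1 = floor((18 + 18)/5) = 7.
  m_2 = 5*7 - 18 = 17, d_2 = (329 - 17^2)/5 = 40/5 = 8, a_2 = floor((18 + 17)/8) = 4.
  m_3 = 8*4 - 17 = 15, d_3 = (329 - 15^2)/8 = 104/8 = 13, a_3 = floor((18 + 15)/13) = 2.
  m_4 = 13*2 - 15 = 11, d_4 = (329 - 11^2)/13 = 208/13 = 16, a_4 = floor((18 + 11)/16) = 1.
  m_5 = 16*1 - 11 = 5, d_5 = (329 - 5^2)/16 = 304/16 = 19, a_5 = floor((18 + 5)/19) = 1.
  m_6 = 19*1 - 5 = 14, d_6 = (329 - 14^2)/19 = 133/19 = 7, a_6 = floor((18 + 14)/7) = 4.
  m_7 = 7*4 - 14 = 14, d_7 = (329 - 14^2)/7 = 133/7 = 19, a_7 = floor((18 + 14)/19) = 1.
  m_8 = 19*1 - 14 = 5, d_8 = (329 - 5^2)/19 = 304/19 = 16, a_8 = floor((18 + 5)/16) = 1.
  m_9 = 16*1 - 5 = 11, d_9 = (329 - 11^2)/16 = 208/16 = 13, a_9 = floor((18 + 11)/13) = 2.
  m_10 = 13*2 - 11 = 15, d_10 = (329 - 15^2)/13 = 104/13 = 8, a_10 = floor((18 + 15)/8) = 4.
  m_11 = 8*4 - 15 = 17, d_11 = (329 - 17^2)/8 = 40/8 = 5, a_11 = floor((18 + 17)/5) = 7.
  m_12 = 5*7 - 17 = 18, d_12 = (329 - 18^2)/5 = 5/5 = 1, a_12 = floor((18 + 18)/1) = 36.
  m_13 = 1*36 - 18 = 18, d_13 = (329 - 18^2)/1 = 5/1 = 5: (m_13, d_13) = (m_1, d_1) = (18, 5), so from here the quotients repeat a_1, ..., a_12; the period length is 12.
Hence the expansion of sqrt(329) is a_0 = 18 followed by the repeating block 7, 4, 2, 1, 1, 4, 1, 1, 2, 4, 7, 36 (period 12).

[18; (7, 4, 2, 1, 1, 4, 1, 1, 2, 4, 7, 36)]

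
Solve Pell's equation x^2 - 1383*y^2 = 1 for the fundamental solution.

First expand sqrt(1383) as a continued fraction. With x_i = (sqrt(1383) + m_i)/d_i and (m_0, d_0) = (0, 1): a_0 = floor(sqrt(1383)) = 37, since 37^2 = 1369 <= 1383 < 1444 = 38^2.
Iterate m_{i+1} = d_i*a_i - m_i, d_{i+1} = (1383 - m_{i+1}^2)/d_i, a_{i+1} = floor((a_0 + m_{i+1})/d_{i+1}):
  m_1 = 1*37 - 0 = 37, d_1 = (1383 - 37^2)/1 = 14/1 = 14, a_1 = floor((37 + 37)/14) = 5.
  m_2 = 14*5 - 37 = 33, d_2 = (1383 - 33^2)/14 = 294/14 = 21, a_2 = floor((37 + 33)/21) = 3.
  m_3 = 21*3 - 33 = 30, d_3 = (1383 - 30^2)/21 = 483/21 = 23, a_3 = floor((37 + 30)/23) = 2.
  m_4 = 23*2 - 30 = 16, d_4 = (1383 - 16^2)/23 = 1127/23 = 49, a_4 = floor((37 + 16)/49) = 1.
  m_5 = 49*1 - 16 = 33, d_5 = (1383 - 33^2)/49 = 294/49 = 6, a_5 = floor((37 + 33)/6) = 11.
  m_6 = 6*11 - 33 = 33, d_6 = (1383 - 33^2)/6 = 294/6 = 49, a_6 = floor((37 + 33)/49) = 1.
  m_7 = 49*1 - 33 = 16, d_7 = (1383 - 16^2)/49 = 1127/49 = 23, a_7 = floor((37 + 16)/23) = 2.
  m_8 = 23*2 - 16 = 30, d_8 = (1383 - 30^2)/23 = 483/23 = 21, a_8 = floor((37 + 30)/21) = 3.
  m_9 = 21*3 - 30 = 33, d_9 = (1383 - 33^2)/21 = 294/21 = 14, a_9 = floor((37 + 33)/14) = 5.
  m_10 = 14*5 - 33 = 37, d_10 = (1383 - 37^2)/14 = 14/14 = 1, a_10 = floor((37 + 37)/1) = 74.
  m_11 = 1*74 - 37 = 37, d_11 = (1383 - 37^2)/1 = 14/1 = 14: (m_11, d_11) = (m_1, d_1) = (37, 14), so from here the quotients repeat a_1, ..., a_10; the period length is 10.
So sqrt(1383) = [37; (5, 3, 2, 1, 11, 1, 2, 3, 5, 74)] with period length k = 10.
k is even, so the fundamental solution of x^2 - 1383y^2 = 1 is (p_{k-1}, q_{k-1}) = (p_9, q_9); compute convergents through index 9.
Convergents (p_i = a_i*p_{i-1} + p_{i-2}, q_i = a_i*q_{i-1} + q_{i-2} with p_{-2}=0, p_{-1}=1, q_{-2}=1, q_{-1}=0):
  i=0: a_0=37, p_0 = 37*1 + 0 = 37, q_0 = 37*0 + 1 = 1.
  i=1: a_1=5, p_1 = 5*37 + 1 = 186, q_1 = 5*1 + 0 = 5.
  i=2: a_2=3, p_2 = 3*186 + 37 = 595, q_2 = 3*5 + 1 = 16.
  i=3: a_3=2, p_3 = 2*595 + 186 = 1376, q_3 = 2*16 + 5 = 37.
  i=4: a_4=1, p_4 = 1*1376 + 595 = 1971, q_4 = 1*37 + 16 = 53.
  i=5: a_5=11, p_5 = 11*1971 + 1376 = 23057, q_5 = 11*53 + 37 = 620.
  i=6: a_6=1, p_6 = 1*23057 + 1971 = 25028, q_6 = 1*620 + 53 = 673.
  i=7: a_7=2, p_7 = 2*25028 + 23057 = 73113, q_7 = 2*673 + 620 = 1966.
  i=8: a_8=3, p_8 = 3*73113 + 25028 = 244367, q_8 = 3*1966 + 673 = 6571.
  i=9: a_9=5, p_9 = 5*244367 + 73113 = 1294948, q_9 = 5*6571 + 1966 = 34821.
Check: 1294948^2 - 1383*34821^2 = 1676890322704 - 1676890322703 = 1, so (x, y) = (1294948, 34821) solves the equation, and by the theorem it is the least positive solution.

(x, y) = (1294948, 34821)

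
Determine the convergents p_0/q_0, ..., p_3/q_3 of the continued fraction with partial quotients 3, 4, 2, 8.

3/1, 13/4, 29/9, 245/76

Using the convergent recurrence p_i = a_i*p_{i-1} + p_{i-2}, q_i = a_i*q_{i-1} + q_{i-2} with p_{-2}=0, p_{-1}=1, q_{-2}=1, q_{-1}=0:
  i=0: a_0=3, p_0 = 3*1 + 0 = 3, q_0 = 3*0 + 1 = 1.
  i=1: a_1=4, p_1 = 4*3 + 1 = 13, q_1 = 4*1 + 0 = 4.
  i=2: a_2=2, p_2 = 2*13 + 3 = 29, q_2 = 2*4 + 1 = 9.
  i=3: a_3=8, p_3 = 8*29 + 13 = 245, q_3 = 8*9 + 4 = 76.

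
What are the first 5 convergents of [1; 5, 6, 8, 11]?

Using the convergent recurrence p_i = a_i*p_{i-1} + p_{i-2}, q_i = a_i*q_{i-1} + q_{i-2} with p_{-2}=0, p_{-1}=1, q_{-2}=1, q_{-1}=0:
  i=0: a_0=1, p_0 = 1*1 + 0 = 1, q_0 = 1*0 + 1 = 1.
  i=1: a_1=5, p_1 = 5*1 + 1 = 6, q_1 = 5*1 + 0 = 5.
  i=2: a_2=6, p_2 = 6*6 + 1 = 37, q_2 = 6*5 + 1 = 31.
  i=3: a_3=8, p_3 = 8*37 + 6 = 302, q_3 = 8*31 + 5 = 253.
  i=4: a_4=11, p_4 = 11*302 + 37 = 3359, q_4 = 11*253 + 31 = 2814.

1/1, 6/5, 37/31, 302/253, 3359/2814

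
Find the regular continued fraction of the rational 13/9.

Run the Euclidean algorithm on 13 and 9; the successive quotients are the partial quotients a_0, a_1, ... (each step inverts the fractional part left over by the previous one):
  13 = 1*9 + 4, so a_0 = 1.
  9 = 2*4 + 1, so a_1 = 2.
  4 = 4*1 + 0, so a_2 = 4.
The remainder reaches 0 after 3 divisions, so the expansion has 3 partial quotients, read off in order.

[1; 2, 4]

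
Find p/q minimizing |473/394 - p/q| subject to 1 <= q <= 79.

6/5

Expand x = 473/394 as a continued fraction with the Euclidean algorithm:
  473 = 1*394 + 79, so a_0 = 1.
  394 = 4*79 + 78, so a_1 = 4.
  79 = 1*78 + 1, so a_2 = 1.
  78 = 78*1 + 0, so a_3 = 78.
so x = [1; 4, 1, 78].
Convergents (p_i = a_i*p_{i-1} + p_{i-2}, q_i = a_i*q_{i-1} + q_{i-2} with p_{-2}=0, p_{-1}=1, q_{-2}=1, q_{-1}=0), until the denominator exceeds 79:
  i=0: a_0=1, p_0 = 1*1 + 0 = 1, q_0 = 1*0 + 1 = 1.
  i=1: a_1=4, p_1 = 4*1 + 1 = 5, q_1 = 4*1 + 0 = 4.
  i=2: a_2=1, p_2 = 1*5 + 1 = 6, q_2 = 1*4 + 1 = 5.
  i=3: a_3=78, p_3 = 78*6 + 5 = 473, q_3 = 78*5 + 4 = 394.
q_3 = 394 > 79, so the last convergent with denominator <= 79 is p_2/q_2 = 6/5.
The closest fraction with denominator <= 79 is either p_2/q_2 or the intermediate fraction (k*p_2 + p_1)/(k*q_2 + q_1) with the largest k >= 1 whose denominator stays <= 79; these approach x as k grows, and every other convergent or intermediate fraction in range is farther away.
Largest k: floor((79 - q_1)/q_2) = floor((79 - 4)/5) = 15.
That gives (15*6 + 5)/(15*5 + 4) = 95/79.
Compare the errors: |x - 6/5| = |473*5 - 6*394|/(394*5) = 1/1970, and |x - 95/79| = |473*79 - 95*394|/(394*79) = 63/31126.
Cross-multiplying, 1*31126 = 31126 < 124110 = 63*1970, so 1/1970 is smaller: the convergent 6/5 is closer to x than 95/79.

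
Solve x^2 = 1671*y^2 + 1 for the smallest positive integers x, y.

(x, y) = (9558676, 233835)

First expand sqrt(1671) as a continued fraction. With x_i = (sqrt(1671) + m_i)/d_i and (m_0, d_0) = (0, 1): a_0 = floor(sqrt(1671)) = 40, since 40^2 = 1600 <= 1671 < 1681 = 41^2.
Iterate m_{i+1} = d_i*a_i - m_i, d_{i+1} = (1671 - m_{i+1}^2)/d_i, a_{i+1} = floor((a_0 + m_{i+1})/d_{i+1}):
  m_1 = 1*40 - 0 = 40, d_1 = (1671 - 40^2)/1 = 71/1 = 71, a_1 = floor((40 + 40)/71) = 1.
  m_2 = 71*1 - 40 = 31, d_2 = (1671 - 31^2)/71 = 710/71 = 10, a_2 = floor((40 + 31)/10) = 7.
  m_3 = 10*7 - 31 = 39, d_3 = (1671 - 39^2)/10 = 150/10 = 15, a_3 = floor((40 + 39)/15) = 5.
  m_4 = 15*5 - 39 = 36, d_4 = (1671 - 36^2)/15 = 375/15 = 25, a_4 = floor((40 + 36)/25) = 3.
  m_5 = 25*3 - 36 = 39, d_5 = (1671 - 39^2)/25 = 150/25 = 6, a_5 = floor((40 + 39)/6) = 13.
  m_6 = 6*13 - 39 = 39, d_6 = (1671 - 39^2)/6 = 150/6 = 25, a_6 = floor((40 + 39)/25) = 3.
  m_7 = 25*3 - 39 = 36, d_7 = (1671 - 36^2)/25 = 375/25 = 15, a_7 = floor((40 + 36)/15) = 5.
  m_8 = 15*5 - 36 = 39, d_8 = (1671 - 39^2)/15 = 150/15 = 10, a_8 = floor((40 + 39)/10) = 7.
  m_9 = 10*7 - 39 = 31, d_9 = (1671 - 31^2)/10 = 710/10 = 71, a_9 = floor((40 + 31)/71) = 1.
  m_10 = 71*1 - 31 = 40, d_10 = (1671 - 40^2)/71 = 71/71 = 1, a_10 = floor((40 + 40)/1) = 80.
  m_11 = 1*80 - 40 = 40, d_11 = (1671 - 40^2)/1 = 71/1 = 71: (m_11, d_11) = (m_1, d_1) = (40, 71), so from here the quotients repeat a_1, ..., a_10; the period length is 10.
So sqrt(1671) = [40; (1, 7, 5, 3, 13, 3, 5, 7, 1, 80)] with period length k = 10.
k is even, so the fundamental solution of x^2 - 1671y^2 = 1 is (p_{k-1}, q_{k-1}) = (p_9, q_9); compute convergents through index 9.
Convergents (p_i = a_i*p_{i-1} + p_{i-2}, q_i = a_i*q_{i-1} + q_{i-2} with p_{-2}=0, p_{-1}=1, q_{-2}=1, q_{-1}=0):
  i=0: a_0=40, p_0 = 40*1 + 0 = 40, q_0 = 40*0 + 1 = 1.
  i=1: a_1=1, p_1 = 1*40 + 1 = 41, q_1 = 1*1 + 0 = 1.
  i=2: a_2=7, p_2 = 7*41 + 40 = 327, q_2 = 7*1 + 1 = 8.
  i=3: a_3=5, p_3 = 5*327 + 41 = 1676, q_3 = 5*8 + 1 = 41.
  i=4: a_4=3, p_4 = 3*1676 + 327 = 5355, q_4 = 3*41 + 8 = 131.
  i=5: a_5=13, p_5 = 13*5355 + 1676 = 71291, q_5 = 13*131 + 41 = 1744.
  i=6: a_6=3, p_6 = 3*71291 + 5355 = 219228, q_6 = 3*1744 + 131 = 5363.
  i=7: a_7=5, p_7 = 5*219228 + 71291 = 1167431, q_7 = 5*5363 + 1744 = 28559.
  i=8: a_8=7, p_8 = 7*1167431 + 219228 = 8391245, q_8 = 7*28559 + 5363 = 205276.
  i=9: a_9=1, p_9 = 1*8391245 + 1167431 = 9558676, q_9 = 1*205276 + 28559 = 233835.
Check: 9558676^2 - 1671*233835^2 = 91368286872976 - 91368286872975 = 1, so (x, y) = (9558676, 233835) solves the equation, and by the theorem it is the least positive solution.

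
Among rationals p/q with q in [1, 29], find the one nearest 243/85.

20/7

Expand x = 243/85 as a continued fraction with the Euclidean algorithm:
  243 = 2*85 + 73, so a_0 = 2.
  85 = 1*73 + 12, so a_1 = 1.
  73 = 6*12 + 1, so a_2 = 6.
  12 = 12*1 + 0, so a_3 = 12.
so x = [2; 1, 6, 12].
Convergents (p_i = a_i*p_{i-1} + p_{i-2}, q_i = a_i*q_{i-1} + q_{i-2} with p_{-2}=0, p_{-1}=1, q_{-2}=1, q_{-1}=0), until the denominator exceeds 29:
  i=0: a_0=2, p_0 = 2*1 + 0 = 2, q_0 = 2*0 + 1 = 1.
  i=1: a_1=1, p_1 = 1*2 + 1 = 3, q_1 = 1*1 + 0 = 1.
  i=2: a_2=6, p_2 = 6*3 + 2 = 20, q_2 = 6*1 + 1 = 7.
  i=3: a_3=12, p_3 = 12*20 + 3 = 243, q_3 = 12*7 + 1 = 85.
q_3 = 85 > 29, so the last convergent with denominator <= 29 is p_2/q_2 = 20/7.
The closest fraction with denominator <= 29 is either p_2/q_2 or the intermediate fraction (k*p_2 + p_1)/(k*q_2 + q_1) with the largest k >= 1 whose denominator stays <= 29; these approach x as k grows, and every other convergent or intermediate fraction in range is farther away.
Largest k: floor((29 - q_1)/q_2) = floor((29 - 1)/7) = 4.
That gives (4*20 + 3)/(4*7 + 1) = 83/29.
Compare the errors: |x - 20/7| = |243*7 - 20*85|/(85*7) = 1/595, and |x - 83/29| = |243*29 - 83*85|/(85*29) = 8/2465.
Cross-multiplying, 1*2465 = 2465 < 4760 = 8*595, so 1/595 is smaller: the convergent 20/7 is closer to x than 83/29.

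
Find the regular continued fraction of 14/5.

Run the Euclidean algorithm on 14 and 5; the successive quotients are the partial quotients a_0, a_1, ... (each step inverts the fractional part left over by the previous one):
  14 = 2*5 + 4, so a_0 = 2.
  5 = 1*4 + 1, so a_1 = 1.
  4 = 4*1 + 0, so a_2 = 4.
The remainder reaches 0 after 3 divisions, so the expansion has 3 partial quotients, read off in order.

[2; 1, 4]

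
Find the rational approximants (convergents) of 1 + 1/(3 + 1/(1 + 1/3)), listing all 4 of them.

1/1, 4/3, 5/4, 19/15

Using the convergent recurrence p_i = a_i*p_{i-1} + p_{i-2}, q_i = a_i*q_{i-1} + q_{i-2} with p_{-2}=0, p_{-1}=1, q_{-2}=1, q_{-1}=0:
  i=0: a_0=1, p_0 = 1*1 + 0 = 1, q_0 = 1*0 + 1 = 1.
  i=1: a_1=3, p_1 = 3*1 + 1 = 4, q_1 = 3*1 + 0 = 3.
  i=2: a_2=1, p_2 = 1*4 + 1 = 5, q_2 = 1*3 + 1 = 4.
  i=3: a_3=3, p_3 = 3*5 + 4 = 19, q_3 = 3*4 + 3 = 15.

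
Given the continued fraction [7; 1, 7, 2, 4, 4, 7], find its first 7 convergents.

Using the convergent recurrence p_i = a_i*p_{i-1} + p_{i-2}, q_i = a_i*q_{i-1} + q_{i-2} with p_{-2}=0, p_{-1}=1, q_{-2}=1, q_{-1}=0:
  i=0: a_0=7, p_0 = 7*1 + 0 = 7, q_0 = 7*0 + 1 = 1.
  i=1: a_1=1, p_1 = 1*7 + 1 = 8, q_1 = 1*1 + 0 = 1.
  i=2: a_2=7, p_2 = 7*8 + 7 = 63, q_2 = 7*1 + 1 = 8.
  i=3: a_3=2, p_3 = 2*63 + 8 = 134, q_3 = 2*8 + 1 = 17.
  i=4: a_4=4, p_4 = 4*134 + 63 = 599, q_4 = 4*17 + 8 = 76.
  i=5: a_5=4, p_5 = 4*599 + 134 = 2530, q_5 = 4*76 + 17 = 321.
  i=6: a_6=7, p_6 = 7*2530 + 599 = 18309, q_6 = 7*321 + 76 = 2323.

7/1, 8/1, 63/8, 134/17, 599/76, 2530/321, 18309/2323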